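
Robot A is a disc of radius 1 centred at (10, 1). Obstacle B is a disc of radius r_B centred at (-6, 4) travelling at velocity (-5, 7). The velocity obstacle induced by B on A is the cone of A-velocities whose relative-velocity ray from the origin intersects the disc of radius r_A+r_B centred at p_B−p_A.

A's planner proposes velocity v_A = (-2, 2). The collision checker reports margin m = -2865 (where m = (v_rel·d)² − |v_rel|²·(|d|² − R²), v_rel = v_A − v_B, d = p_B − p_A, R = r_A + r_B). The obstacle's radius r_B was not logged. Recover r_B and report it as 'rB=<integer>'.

m = -2865
d = (-16, 3);  v_rel = (3, -5),  |v_rel|² = 34
v_rel×d = (3)·(3) − (-5)·(-16) = -71
since m = R²·34 − (-71)²:  R² = (5041 + -2865) / 34 = 64
R = √64 = 8  ⇒  r_B = 8 − 1 = 7

rB=7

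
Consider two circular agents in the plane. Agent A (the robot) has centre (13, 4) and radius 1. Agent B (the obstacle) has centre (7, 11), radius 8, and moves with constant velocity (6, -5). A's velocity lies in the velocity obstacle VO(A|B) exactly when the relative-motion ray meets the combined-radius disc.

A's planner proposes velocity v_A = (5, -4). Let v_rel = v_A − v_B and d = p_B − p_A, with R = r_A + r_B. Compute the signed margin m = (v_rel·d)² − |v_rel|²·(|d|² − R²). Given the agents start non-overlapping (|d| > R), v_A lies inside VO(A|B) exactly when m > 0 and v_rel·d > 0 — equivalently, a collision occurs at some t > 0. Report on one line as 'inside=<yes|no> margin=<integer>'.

d = (-6, 7),  |d|² = 85;  R = 1+8 = 9,  c = 85−9² = 4
v_rel = (-1, 1),  |v_rel|² = 2;  v_rel·d = (-1)·(-6) + (1)·(7) = 13
2·t² − 26·t + 4 = 0  ⇒  m = 13² − 2·4 = 161
m = 161 > 0,  v_rel·d = 13 > 0  ⇒  inside

inside=yes margin=161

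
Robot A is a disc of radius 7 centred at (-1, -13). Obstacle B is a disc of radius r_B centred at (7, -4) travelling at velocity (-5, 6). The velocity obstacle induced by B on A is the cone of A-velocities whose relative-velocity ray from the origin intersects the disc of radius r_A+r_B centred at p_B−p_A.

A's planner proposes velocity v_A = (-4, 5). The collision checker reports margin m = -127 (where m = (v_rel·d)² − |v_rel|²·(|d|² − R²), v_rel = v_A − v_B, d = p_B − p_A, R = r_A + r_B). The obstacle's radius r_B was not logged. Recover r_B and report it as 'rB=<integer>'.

m = -127
d = (8, 9);  v_rel = (1, -1),  |v_rel|² = 2
v_rel×d = (1)·(9) − (-1)·(8) = 17
since m = R²·2 − 17²:  R² = (289 + -127) / 2 = 81
R = √81 = 9  ⇒  r_B = 9 − 7 = 2

rB=2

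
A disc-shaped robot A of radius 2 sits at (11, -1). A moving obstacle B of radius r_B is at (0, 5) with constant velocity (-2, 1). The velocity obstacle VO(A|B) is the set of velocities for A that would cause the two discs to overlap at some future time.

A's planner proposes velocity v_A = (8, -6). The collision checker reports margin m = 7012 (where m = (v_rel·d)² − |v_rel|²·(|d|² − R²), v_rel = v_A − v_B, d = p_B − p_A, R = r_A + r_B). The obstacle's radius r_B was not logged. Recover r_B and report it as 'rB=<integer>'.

m = 7012
d = (-11, 6);  v_rel = (10, -7),  |v_rel|² = 149
v_rel×d = (10)·(6) − (-7)·(-11) = -17
since m = R²·149 − (-17)²:  R² = (289 + 7012) / 149 = 49
R = √49 = 7  ⇒  r_B = 7 − 2 = 5

rB=5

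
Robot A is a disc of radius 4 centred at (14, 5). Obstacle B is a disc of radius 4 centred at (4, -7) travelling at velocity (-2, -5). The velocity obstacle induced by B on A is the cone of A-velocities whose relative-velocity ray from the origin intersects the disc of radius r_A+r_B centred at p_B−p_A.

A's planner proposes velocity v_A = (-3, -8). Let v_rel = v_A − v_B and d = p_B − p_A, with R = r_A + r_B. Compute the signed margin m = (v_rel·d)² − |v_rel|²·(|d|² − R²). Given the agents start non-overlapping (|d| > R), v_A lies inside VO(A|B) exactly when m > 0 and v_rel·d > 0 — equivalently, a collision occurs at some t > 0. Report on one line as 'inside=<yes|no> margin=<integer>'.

d = (-10, -12),  |d|² = 244;  R = 4+4 = 8,  c = 244−8² = 180
v_rel = (-1, -3),  |v_rel|² = 10;  v_rel·d = (-1)·(-10) + (-3)·(-12) = 46
10·t² − 92·t + 180 = 0  ⇒  m = 46² − 10·180 = 316
m = 316 > 0,  v_rel·d = 46 > 0  ⇒  inside

inside=yes margin=316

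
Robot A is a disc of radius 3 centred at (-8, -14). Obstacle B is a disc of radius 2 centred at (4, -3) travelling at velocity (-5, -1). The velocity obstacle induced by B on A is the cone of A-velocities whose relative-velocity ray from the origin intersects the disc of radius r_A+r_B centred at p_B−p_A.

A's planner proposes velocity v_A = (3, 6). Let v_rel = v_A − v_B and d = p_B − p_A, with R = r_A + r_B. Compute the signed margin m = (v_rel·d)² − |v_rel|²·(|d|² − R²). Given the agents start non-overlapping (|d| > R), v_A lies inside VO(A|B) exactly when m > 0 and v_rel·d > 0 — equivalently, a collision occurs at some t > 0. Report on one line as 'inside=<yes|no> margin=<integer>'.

d = (12, 11),  |d|² = 265;  R = 3+2 = 5,  c = 265−5² = 240
v_rel = (8, 7),  |v_rel|² = 113;  v_rel·d = (8)·(12) + (7)·(11) = 173
113·t² − 346·t + 240 = 0  ⇒  m = 173² − 113·240 = 2809
m = 2809 > 0,  v_rel·d = 173 > 0  ⇒  inside

inside=yes margin=2809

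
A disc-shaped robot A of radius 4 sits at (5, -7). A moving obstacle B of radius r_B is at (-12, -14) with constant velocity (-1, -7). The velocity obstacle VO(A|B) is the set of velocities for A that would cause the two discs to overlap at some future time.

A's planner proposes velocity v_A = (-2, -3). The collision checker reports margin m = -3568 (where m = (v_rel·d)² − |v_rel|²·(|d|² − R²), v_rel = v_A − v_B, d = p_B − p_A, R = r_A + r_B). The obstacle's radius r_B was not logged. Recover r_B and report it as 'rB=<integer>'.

m = -3568
d = (-17, -7);  v_rel = (-1, 4),  |v_rel|² = 17
v_rel×d = (-1)·(-7) − (4)·(-17) = 75
since m = R²·17 − 75²:  R² = (5625 + -3568) / 17 = 121
R = √121 = 11  ⇒  r_B = 11 − 4 = 7

rB=7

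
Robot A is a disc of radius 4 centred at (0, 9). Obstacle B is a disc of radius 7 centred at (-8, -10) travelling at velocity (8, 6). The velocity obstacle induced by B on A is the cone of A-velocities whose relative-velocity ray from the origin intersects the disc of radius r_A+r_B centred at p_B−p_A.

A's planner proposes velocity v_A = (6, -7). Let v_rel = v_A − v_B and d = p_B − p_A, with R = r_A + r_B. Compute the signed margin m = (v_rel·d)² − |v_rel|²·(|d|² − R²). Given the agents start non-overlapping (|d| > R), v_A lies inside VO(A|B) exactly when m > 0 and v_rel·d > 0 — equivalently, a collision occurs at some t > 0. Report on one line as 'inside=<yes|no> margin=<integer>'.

d = (-8, -19),  |d|² = 425;  R = 4+7 = 11,  c = 425−11² = 304
v_rel = (-2, -13),  |v_rel|² = 173;  v_rel·d = (-2)·(-8) + (-13)·(-19) = 263
173·t² − 526·t + 304 = 0  ⇒  m = 263² − 173·304 = 16577
m = 16577 > 0,  v_rel·d = 263 > 0  ⇒  inside

inside=yes margin=16577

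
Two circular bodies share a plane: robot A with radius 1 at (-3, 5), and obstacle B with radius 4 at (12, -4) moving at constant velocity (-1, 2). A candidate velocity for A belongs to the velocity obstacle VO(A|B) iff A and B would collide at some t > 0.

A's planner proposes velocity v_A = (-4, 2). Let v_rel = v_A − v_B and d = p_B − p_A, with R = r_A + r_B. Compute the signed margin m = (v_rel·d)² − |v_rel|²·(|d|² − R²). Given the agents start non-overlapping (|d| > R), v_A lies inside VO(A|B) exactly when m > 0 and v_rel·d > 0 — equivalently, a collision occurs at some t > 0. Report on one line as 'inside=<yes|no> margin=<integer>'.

d = (15, -9),  |d|² = 306;  R = 1+4 = 5,  c = 306−5² = 281
v_rel = (-3, 0),  |v_rel|² = 9;  v_rel·d = (-3)·(15) + (0)·(-9) = -45
9·t² + 90·t + 281 = 0  ⇒  m = (-45)² − 9·281 = -504
m = -504 < 0,  v_rel·d = -45 < 0  ⇒  outside

inside=no margin=-504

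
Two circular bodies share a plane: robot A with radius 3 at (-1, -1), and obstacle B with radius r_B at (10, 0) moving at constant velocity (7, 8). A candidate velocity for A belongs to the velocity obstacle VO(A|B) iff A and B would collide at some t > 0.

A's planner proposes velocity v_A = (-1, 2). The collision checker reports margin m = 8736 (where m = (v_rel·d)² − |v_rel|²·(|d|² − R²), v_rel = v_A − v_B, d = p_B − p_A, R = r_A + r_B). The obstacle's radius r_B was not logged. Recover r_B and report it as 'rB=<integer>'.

m = 8736
d = (11, 1);  v_rel = (-8, -6),  |v_rel|² = 100
v_rel×d = (-8)·(1) − (-6)·(11) = 58
since m = R²·100 − 58²:  R² = (3364 + 8736) / 100 = 121
R = √121 = 11  ⇒  r_B = 11 − 3 = 8

rB=8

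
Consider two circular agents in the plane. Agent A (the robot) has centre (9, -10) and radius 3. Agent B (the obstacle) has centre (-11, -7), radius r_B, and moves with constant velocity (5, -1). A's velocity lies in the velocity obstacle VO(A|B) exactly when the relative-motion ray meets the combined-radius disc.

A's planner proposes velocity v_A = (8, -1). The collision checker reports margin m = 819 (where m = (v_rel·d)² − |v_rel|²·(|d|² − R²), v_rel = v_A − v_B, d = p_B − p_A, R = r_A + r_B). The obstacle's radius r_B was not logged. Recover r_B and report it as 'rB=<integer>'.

m = 819
d = (-20, 3);  v_rel = (3, 0),  |v_rel|² = 9
v_rel×d = (3)·(3) − (0)·(-20) = 9
since m = R²·9 − 9²:  R² = (81 + 819) / 9 = 100
R = √100 = 10  ⇒  r_B = 10 − 3 = 7

rB=7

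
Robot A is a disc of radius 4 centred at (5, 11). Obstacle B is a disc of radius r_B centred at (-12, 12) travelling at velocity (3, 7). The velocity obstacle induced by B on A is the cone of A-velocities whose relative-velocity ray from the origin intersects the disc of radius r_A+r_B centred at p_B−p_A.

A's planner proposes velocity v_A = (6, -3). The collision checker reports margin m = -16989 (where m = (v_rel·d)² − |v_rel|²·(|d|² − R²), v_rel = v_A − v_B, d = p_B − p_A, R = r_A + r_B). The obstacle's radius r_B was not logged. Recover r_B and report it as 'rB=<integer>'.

m = -16989
d = (-17, 1);  v_rel = (3, -10),  |v_rel|² = 109
v_rel×d = (3)·(1) − (-10)·(-17) = -167
since m = R²·109 − (-167)²:  R² = (27889 + -16989) / 109 = 100
R = √100 = 10  ⇒  r_B = 10 − 4 = 6

rB=6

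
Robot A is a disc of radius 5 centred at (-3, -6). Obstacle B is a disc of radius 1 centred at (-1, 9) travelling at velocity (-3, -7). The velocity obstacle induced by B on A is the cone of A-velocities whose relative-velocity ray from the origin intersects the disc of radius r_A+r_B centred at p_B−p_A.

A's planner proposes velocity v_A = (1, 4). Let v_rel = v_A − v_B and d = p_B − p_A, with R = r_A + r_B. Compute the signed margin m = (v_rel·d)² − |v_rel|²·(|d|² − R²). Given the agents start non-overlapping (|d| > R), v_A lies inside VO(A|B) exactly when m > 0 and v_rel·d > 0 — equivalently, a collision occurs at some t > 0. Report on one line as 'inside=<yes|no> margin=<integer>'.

d = (2, 15),  |d|² = 229;  R = 5+1 = 6,  c = 229−6² = 193
v_rel = (4, 11),  |v_rel|² = 137;  v_rel·d = (4)·(2) + (11)·(15) = 173
137·t² − 346·t + 193 = 0  ⇒  m = 173² − 137·193 = 3488
m = 3488 > 0,  v_rel·d = 173 > 0  ⇒  inside

inside=yes margin=3488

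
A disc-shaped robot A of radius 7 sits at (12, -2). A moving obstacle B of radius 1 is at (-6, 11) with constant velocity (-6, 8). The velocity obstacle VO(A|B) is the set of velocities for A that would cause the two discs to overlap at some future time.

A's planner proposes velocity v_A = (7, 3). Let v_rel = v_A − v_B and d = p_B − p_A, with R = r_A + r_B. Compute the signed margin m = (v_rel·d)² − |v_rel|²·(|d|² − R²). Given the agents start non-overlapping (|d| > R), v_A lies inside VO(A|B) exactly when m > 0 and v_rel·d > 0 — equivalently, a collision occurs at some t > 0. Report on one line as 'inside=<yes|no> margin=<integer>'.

d = (-18, 13),  |d|² = 493;  R = 7+1 = 8,  c = 493−8² = 429
v_rel = (13, -5),  |v_rel|² = 194;  v_rel·d = (13)·(-18) + (-5)·(13) = -299
194·t² + 598·t + 429 = 0  ⇒  m = (-299)² − 194·429 = 6175
m = 6175 > 0,  v_rel·d = -299 < 0  ⇒  outside

inside=no margin=6175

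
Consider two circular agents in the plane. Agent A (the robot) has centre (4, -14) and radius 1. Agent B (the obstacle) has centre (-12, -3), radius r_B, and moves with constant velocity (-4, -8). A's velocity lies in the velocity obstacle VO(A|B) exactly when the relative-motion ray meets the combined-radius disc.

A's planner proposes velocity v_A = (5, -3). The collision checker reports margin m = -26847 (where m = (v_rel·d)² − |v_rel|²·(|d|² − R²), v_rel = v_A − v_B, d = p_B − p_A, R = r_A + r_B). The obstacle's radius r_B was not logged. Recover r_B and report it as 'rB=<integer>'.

m = -26847
d = (-16, 11);  v_rel = (9, 5),  |v_rel|² = 106
v_rel×d = (9)·(11) − (5)·(-16) = 179
since m = R²·106 − 179²:  R² = (32041 + -26847) / 106 = 49
R = √49 = 7  ⇒  r_B = 7 − 1 = 6

rB=6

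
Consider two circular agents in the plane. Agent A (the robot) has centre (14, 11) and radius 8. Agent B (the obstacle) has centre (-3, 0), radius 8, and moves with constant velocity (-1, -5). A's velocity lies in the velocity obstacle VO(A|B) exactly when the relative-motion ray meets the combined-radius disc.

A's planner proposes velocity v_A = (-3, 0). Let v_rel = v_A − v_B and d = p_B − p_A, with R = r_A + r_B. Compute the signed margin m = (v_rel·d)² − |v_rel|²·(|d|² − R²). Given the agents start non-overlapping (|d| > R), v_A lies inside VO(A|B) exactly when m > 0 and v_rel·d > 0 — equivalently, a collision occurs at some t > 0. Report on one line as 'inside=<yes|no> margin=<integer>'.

d = (-17, -11),  |d|² = 410;  R = 8+8 = 16,  c = 410−16² = 154
v_rel = (-2, 5),  |v_rel|² = 29;  v_rel·d = (-2)·(-17) + (5)·(-11) = -21
29·t² + 42·t + 154 = 0  ⇒  m = (-21)² − 29·154 = -4025
m = -4025 < 0,  v_rel·d = -21 < 0  ⇒  outside

inside=no margin=-4025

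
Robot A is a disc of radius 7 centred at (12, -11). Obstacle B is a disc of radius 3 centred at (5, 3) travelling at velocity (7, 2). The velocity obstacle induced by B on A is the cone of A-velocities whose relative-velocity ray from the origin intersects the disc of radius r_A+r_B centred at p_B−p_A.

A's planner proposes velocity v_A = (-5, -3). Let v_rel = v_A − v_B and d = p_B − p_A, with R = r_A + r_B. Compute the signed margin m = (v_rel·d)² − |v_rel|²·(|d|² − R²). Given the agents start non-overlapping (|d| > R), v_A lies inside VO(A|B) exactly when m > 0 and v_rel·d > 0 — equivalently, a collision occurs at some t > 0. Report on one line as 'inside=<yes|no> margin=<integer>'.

d = (-7, 14),  |d|² = 245;  R = 7+3 = 10,  c = 245−10² = 145
v_rel = (-12, -5),  |v_rel|² = 169;  v_rel·d = (-12)·(-7) + (-5)·(14) = 14
169·t² − 28·t + 145 = 0  ⇒  m = 14² − 169·145 = -24309
m = -24309 < 0,  v_rel·d = 14 > 0  ⇒  outside

inside=no margin=-24309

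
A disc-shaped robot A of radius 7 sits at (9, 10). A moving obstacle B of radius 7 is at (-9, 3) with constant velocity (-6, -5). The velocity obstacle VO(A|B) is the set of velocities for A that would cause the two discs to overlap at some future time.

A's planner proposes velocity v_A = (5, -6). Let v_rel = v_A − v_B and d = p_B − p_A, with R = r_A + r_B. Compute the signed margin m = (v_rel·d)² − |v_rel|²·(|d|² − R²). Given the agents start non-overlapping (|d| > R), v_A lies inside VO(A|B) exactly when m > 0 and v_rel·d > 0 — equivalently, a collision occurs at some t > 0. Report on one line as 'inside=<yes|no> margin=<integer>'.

d = (-18, -7),  |d|² = 373;  R = 7+7 = 14,  c = 373−14² = 177
v_rel = (11, -1),  |v_rel|² = 122;  v_rel·d = (11)·(-18) + (-1)·(-7) = -191
122·t² + 382·t + 177 = 0  ⇒  m = (-191)² − 122·177 = 14887
m = 14887 > 0,  v_rel·d = -191 < 0  ⇒  outside

inside=no margin=14887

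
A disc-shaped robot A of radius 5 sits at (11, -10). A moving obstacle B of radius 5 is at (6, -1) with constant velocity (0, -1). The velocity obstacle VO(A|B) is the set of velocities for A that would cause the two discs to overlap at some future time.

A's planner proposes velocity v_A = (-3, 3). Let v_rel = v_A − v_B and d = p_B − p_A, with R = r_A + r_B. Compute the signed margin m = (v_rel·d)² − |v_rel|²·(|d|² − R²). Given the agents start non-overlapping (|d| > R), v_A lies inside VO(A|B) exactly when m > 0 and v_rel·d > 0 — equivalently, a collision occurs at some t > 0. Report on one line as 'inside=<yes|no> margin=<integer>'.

d = (-5, 9),  |d|² = 106;  R = 5+5 = 10,  c = 106−10² = 6
v_rel = (-3, 4),  |v_rel|² = 25;  v_rel·d = (-3)·(-5) + (4)·(9) = 51
25·t² − 102·t + 6 = 0  ⇒  m = 51² − 25·6 = 2451
m = 2451 > 0,  v_rel·d = 51 > 0  ⇒  inside

inside=yes margin=2451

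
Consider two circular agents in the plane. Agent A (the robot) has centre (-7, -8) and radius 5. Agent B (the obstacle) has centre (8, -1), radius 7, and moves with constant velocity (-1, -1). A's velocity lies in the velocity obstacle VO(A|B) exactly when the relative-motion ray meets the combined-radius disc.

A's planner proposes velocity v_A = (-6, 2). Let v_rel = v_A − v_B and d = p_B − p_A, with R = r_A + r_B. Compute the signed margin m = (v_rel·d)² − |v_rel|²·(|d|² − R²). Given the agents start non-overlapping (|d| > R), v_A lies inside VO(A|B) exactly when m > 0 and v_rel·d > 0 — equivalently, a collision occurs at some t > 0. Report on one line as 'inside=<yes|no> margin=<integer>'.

d = (15, 7),  |d|² = 274;  R = 5+7 = 12,  c = 274−12² = 130
v_rel = (-5, 3),  |v_rel|² = 34;  v_rel·d = (-5)·(15) + (3)·(7) = -54
34·t² + 108·t + 130 = 0  ⇒  m = (-54)² − 34·130 = -1504
m = -1504 < 0,  v_rel·d = -54 < 0  ⇒  outside

inside=no margin=-1504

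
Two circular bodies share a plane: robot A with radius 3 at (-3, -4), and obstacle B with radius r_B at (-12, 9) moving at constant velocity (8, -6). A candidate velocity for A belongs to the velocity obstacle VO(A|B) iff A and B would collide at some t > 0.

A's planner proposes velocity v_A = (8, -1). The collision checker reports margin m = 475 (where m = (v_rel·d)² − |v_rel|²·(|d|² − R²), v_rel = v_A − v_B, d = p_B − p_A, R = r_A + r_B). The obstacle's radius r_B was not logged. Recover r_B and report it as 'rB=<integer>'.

m = 475
d = (-9, 13);  v_rel = (0, 5),  |v_rel|² = 25
v_rel×d = (0)·(13) − (5)·(-9) = 45
since m = R²·25 − 45²:  R² = (2025 + 475) / 25 = 100
R = √100 = 10  ⇒  r_B = 10 − 3 = 7

rB=7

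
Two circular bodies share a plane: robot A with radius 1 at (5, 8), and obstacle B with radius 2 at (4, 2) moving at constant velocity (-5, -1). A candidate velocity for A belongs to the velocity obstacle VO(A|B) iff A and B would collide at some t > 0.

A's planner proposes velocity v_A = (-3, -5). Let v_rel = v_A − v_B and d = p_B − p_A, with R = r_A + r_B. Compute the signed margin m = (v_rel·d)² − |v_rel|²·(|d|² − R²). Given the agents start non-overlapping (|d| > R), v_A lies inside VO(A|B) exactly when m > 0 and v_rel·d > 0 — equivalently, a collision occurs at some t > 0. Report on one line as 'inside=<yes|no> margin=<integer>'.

d = (-1, -6),  |d|² = 37;  R = 1+2 = 3,  c = 37−3² = 28
v_rel = (2, -4),  |v_rel|² = 20;  v_rel·d = (2)·(-1) + (-4)·(-6) = 22
20·t² − 44·t + 28 = 0  ⇒  m = 22² − 20·28 = -76
m = -76 < 0,  v_rel·d = 22 > 0  ⇒  outside

inside=no margin=-76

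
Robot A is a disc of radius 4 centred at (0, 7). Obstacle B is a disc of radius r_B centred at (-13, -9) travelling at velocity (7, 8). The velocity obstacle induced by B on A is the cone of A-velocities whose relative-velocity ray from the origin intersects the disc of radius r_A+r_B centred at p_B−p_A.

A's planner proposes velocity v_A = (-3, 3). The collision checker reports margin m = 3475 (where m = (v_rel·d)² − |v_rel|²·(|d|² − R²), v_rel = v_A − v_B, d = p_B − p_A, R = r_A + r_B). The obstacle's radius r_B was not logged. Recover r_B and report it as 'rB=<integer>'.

m = 3475
d = (-13, -16);  v_rel = (-10, -5),  |v_rel|² = 125
v_rel×d = (-10)·(-16) − (-5)·(-13) = 95
since m = R²·125 − 95²:  R² = (9025 + 3475) / 125 = 100
R = √100 = 10  ⇒  r_B = 10 − 4 = 6

rB=6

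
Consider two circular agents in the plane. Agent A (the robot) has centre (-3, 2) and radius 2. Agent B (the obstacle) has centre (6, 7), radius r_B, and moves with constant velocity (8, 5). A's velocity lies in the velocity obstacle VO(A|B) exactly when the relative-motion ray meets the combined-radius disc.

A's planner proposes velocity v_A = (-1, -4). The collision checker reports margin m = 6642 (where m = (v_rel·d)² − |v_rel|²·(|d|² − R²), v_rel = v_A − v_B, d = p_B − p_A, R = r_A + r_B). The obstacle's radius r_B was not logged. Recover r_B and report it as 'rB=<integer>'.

m = 6642
d = (9, 5);  v_rel = (-9, -9),  |v_rel|² = 162
v_rel×d = (-9)·(5) − (-9)·(9) = 36
since m = R²·162 − 36²:  R² = (1296 + 6642) / 162 = 49
R = √49 = 7  ⇒  r_B = 7 − 2 = 5

rB=5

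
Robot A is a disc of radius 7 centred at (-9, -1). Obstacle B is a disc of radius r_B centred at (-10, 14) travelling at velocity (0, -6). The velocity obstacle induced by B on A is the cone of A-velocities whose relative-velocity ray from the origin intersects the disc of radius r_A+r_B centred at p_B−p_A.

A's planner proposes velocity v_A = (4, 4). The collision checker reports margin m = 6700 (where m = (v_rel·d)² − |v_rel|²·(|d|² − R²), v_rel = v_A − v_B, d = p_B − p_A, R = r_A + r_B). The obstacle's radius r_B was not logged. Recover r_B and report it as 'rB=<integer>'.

m = 6700
d = (-1, 15);  v_rel = (4, 10),  |v_rel|² = 116
v_rel×d = (4)·(15) − (10)·(-1) = 70
since m = R²·116 − 70²:  R² = (4900 + 6700) / 116 = 100
R = √100 = 10  ⇒  r_B = 10 − 7 = 3

rB=3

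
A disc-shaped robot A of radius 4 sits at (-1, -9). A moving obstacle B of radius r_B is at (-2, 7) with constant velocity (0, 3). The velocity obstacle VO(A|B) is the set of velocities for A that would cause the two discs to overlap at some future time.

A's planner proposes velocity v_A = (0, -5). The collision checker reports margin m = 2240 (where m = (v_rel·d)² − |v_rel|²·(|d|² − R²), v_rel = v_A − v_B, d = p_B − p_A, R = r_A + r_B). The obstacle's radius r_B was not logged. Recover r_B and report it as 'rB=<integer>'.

m = 2240
d = (-1, 16);  v_rel = (0, -8),  |v_rel|² = 64
v_rel×d = (0)·(16) − (-8)·(-1) = -8
since m = R²·64 − (-8)²:  R² = (64 + 2240) / 64 = 36
R = √36 = 6  ⇒  r_B = 6 − 4 = 2

rB=2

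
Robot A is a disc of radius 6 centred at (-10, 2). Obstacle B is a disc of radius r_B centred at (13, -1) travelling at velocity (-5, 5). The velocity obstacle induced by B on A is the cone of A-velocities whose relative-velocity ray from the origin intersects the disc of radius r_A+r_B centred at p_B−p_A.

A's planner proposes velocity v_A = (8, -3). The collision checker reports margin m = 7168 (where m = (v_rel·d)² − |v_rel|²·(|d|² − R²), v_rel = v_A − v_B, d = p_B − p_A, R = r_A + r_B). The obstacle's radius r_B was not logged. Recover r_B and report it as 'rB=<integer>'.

m = 7168
d = (23, -3);  v_rel = (13, -8),  |v_rel|² = 233
v_rel×d = (13)·(-3) − (-8)·(23) = 145
since m = R²·233 − 145²:  R² = (21025 + 7168) / 233 = 121
R = √121 = 11  ⇒  r_B = 11 − 6 = 5

rB=5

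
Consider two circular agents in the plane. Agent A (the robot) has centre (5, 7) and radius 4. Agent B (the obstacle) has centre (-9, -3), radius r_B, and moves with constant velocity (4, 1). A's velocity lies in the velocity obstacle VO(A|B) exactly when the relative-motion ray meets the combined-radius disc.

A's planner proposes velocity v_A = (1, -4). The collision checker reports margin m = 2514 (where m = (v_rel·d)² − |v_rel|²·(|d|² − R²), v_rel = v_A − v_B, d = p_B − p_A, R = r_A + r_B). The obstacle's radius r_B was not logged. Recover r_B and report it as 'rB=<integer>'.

m = 2514
d = (-14, -10);  v_rel = (-3, -5),  |v_rel|² = 34
v_rel×d = (-3)·(-10) − (-5)·(-14) = -40
since m = R²·34 − (-40)²:  R² = (1600 + 2514) / 34 = 121
R = √121 = 11  ⇒  r_B = 11 − 4 = 7

rB=7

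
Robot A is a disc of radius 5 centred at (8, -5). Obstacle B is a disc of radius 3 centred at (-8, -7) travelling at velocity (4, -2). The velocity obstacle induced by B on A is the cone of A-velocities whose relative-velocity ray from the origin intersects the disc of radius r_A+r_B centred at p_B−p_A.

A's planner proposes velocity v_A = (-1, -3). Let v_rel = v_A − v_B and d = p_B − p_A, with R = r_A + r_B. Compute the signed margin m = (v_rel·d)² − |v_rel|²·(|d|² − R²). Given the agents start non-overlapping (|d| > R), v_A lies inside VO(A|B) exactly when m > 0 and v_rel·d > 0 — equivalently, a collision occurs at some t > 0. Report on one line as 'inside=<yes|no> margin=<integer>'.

d = (-16, -2),  |d|² = 260;  R = 5+3 = 8,  c = 260−8² = 196
v_rel = (-5, -1),  |v_rel|² = 26;  v_rel·d = (-5)·(-16) + (-1)·(-2) = 82
26·t² − 164·t + 196 = 0  ⇒  m = 82² − 26·196 = 1628
m = 1628 > 0,  v_rel·d = 82 > 0  ⇒  inside

inside=yes margin=1628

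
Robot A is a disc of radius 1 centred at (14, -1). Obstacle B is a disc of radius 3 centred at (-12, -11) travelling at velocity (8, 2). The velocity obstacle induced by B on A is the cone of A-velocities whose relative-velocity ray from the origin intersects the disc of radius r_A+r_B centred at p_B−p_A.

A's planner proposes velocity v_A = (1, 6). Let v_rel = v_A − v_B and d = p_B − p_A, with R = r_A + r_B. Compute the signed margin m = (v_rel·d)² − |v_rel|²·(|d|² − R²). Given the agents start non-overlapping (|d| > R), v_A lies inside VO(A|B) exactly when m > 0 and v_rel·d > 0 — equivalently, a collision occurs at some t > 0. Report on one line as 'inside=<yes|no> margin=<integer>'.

d = (-26, -10),  |d|² = 776;  R = 1+3 = 4,  c = 776−4² = 760
v_rel = (-7, 4),  |v_rel|² = 65;  v_rel·d = (-7)·(-26) + (4)·(-10) = 142
65·t² − 284·t + 760 = 0  ⇒  m = 142² − 65·760 = -29236
m = -29236 < 0,  v_rel·d = 142 > 0  ⇒  outside

inside=no margin=-29236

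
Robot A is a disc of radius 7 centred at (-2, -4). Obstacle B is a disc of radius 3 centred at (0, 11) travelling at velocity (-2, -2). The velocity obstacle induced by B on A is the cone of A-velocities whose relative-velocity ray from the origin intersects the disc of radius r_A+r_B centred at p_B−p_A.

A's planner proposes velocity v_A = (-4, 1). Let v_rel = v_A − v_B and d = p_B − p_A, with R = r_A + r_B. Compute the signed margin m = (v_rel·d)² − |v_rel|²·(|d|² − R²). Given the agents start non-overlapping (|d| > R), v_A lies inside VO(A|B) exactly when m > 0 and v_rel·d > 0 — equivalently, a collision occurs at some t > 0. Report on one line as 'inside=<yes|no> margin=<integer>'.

d = (2, 15),  |d|² = 229;  R = 7+3 = 10,  c = 229−10² = 129
v_rel = (-2, 3),  |v_rel|² = 13;  v_rel·d = (-2)·(2) + (3)·(15) = 41
13·t² − 82·t + 129 = 0  ⇒  m = 41² − 13·129 = 4
m = 4 > 0,  v_rel·d = 41 > 0  ⇒  inside

inside=yes margin=4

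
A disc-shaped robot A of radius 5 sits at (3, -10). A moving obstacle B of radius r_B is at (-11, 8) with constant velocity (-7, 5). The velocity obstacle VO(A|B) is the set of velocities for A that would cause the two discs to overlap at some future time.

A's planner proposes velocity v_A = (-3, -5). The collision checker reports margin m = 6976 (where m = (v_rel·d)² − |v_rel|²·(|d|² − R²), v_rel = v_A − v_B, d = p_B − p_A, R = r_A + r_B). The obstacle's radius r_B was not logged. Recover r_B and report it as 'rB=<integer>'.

m = 6976
d = (-14, 18);  v_rel = (4, -10),  |v_rel|² = 116
v_rel×d = (4)·(18) − (-10)·(-14) = -68
since m = R²·116 − (-68)²:  R² = (4624 + 6976) / 116 = 100
R = √100 = 10  ⇒  r_B = 10 − 5 = 5

rB=5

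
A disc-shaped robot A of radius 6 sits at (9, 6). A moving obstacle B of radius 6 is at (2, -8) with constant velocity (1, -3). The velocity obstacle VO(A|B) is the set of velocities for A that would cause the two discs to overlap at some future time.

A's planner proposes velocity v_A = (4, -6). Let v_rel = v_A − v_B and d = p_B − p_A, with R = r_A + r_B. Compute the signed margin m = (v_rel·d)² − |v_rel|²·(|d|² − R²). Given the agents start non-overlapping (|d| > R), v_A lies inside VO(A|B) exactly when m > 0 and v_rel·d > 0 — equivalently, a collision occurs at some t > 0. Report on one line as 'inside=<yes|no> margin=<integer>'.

d = (-7, -14),  |d|² = 245;  R = 6+6 = 12,  c = 245−12² = 101
v_rel = (3, -3),  |v_rel|² = 18;  v_rel·d = (3)·(-7) + (-3)·(-14) = 21
18·t² − 42·t + 101 = 0  ⇒  m = 21² − 18·101 = -1377
m = -1377 < 0,  v_rel·d = 21 > 0  ⇒  outside

inside=no margin=-1377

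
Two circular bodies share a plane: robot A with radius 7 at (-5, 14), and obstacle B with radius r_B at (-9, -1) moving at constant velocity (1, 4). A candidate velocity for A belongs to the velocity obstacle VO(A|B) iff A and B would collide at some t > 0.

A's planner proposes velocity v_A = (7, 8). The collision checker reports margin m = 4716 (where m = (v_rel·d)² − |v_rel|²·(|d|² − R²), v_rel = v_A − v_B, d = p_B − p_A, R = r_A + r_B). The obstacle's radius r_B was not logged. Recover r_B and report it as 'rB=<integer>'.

m = 4716
d = (-4, -15);  v_rel = (6, 4),  |v_rel|² = 52
v_rel×d = (6)·(-15) − (4)·(-4) = -74
since m = R²·52 − (-74)²:  R² = (5476 + 4716) / 52 = 196
R = √196 = 14  ⇒  r_B = 14 − 7 = 7

rB=7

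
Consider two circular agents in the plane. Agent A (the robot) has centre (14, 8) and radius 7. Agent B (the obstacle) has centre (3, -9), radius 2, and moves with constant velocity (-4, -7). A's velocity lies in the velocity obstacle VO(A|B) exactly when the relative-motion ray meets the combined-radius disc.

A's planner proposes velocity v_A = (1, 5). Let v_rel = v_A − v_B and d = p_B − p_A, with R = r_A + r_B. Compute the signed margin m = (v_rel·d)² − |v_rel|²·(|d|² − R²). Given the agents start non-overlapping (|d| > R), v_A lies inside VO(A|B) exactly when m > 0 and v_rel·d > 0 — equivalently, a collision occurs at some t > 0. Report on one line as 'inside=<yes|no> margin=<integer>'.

d = (-11, -17),  |d|² = 410;  R = 7+2 = 9,  c = 410−9² = 329
v_rel = (5, 12),  |v_rel|² = 169;  v_rel·d = (5)·(-11) + (12)·(-17) = -259
169·t² + 518·t + 329 = 0  ⇒  m = (-259)² − 169·329 = 11480
m = 11480 > 0,  v_rel·d = -259 < 0  ⇒  outside

inside=no margin=11480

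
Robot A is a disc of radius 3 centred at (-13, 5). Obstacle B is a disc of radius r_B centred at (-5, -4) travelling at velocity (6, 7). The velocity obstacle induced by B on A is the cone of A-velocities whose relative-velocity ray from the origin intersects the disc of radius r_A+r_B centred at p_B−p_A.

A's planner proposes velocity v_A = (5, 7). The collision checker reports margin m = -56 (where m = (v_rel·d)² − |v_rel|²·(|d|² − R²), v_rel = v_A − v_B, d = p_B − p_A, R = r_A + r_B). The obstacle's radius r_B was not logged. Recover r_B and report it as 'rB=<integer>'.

m = -56
d = (8, -9);  v_rel = (-1, 0),  |v_rel|² = 1
v_rel×d = (-1)·(-9) − (0)·(8) = 9
since m = R²·1 − 9²:  R² = (81 + -56) / 1 = 25
R = √25 = 5  ⇒  r_B = 5 − 3 = 2

rB=2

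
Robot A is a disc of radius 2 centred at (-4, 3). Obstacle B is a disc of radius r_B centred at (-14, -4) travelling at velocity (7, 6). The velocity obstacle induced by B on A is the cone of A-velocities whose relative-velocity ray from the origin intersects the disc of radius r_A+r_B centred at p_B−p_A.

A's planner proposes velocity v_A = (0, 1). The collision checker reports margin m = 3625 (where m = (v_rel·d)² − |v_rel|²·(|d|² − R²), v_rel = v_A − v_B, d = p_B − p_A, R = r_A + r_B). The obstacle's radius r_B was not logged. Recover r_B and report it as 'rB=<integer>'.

m = 3625
d = (-10, -7);  v_rel = (-7, -5),  |v_rel|² = 74
v_rel×d = (-7)·(-7) − (-5)·(-10) = -1
since m = R²·74 − (-1)²:  R² = (1 + 3625) / 74 = 49
R = √49 = 7  ⇒  r_B = 7 − 2 = 5

rB=5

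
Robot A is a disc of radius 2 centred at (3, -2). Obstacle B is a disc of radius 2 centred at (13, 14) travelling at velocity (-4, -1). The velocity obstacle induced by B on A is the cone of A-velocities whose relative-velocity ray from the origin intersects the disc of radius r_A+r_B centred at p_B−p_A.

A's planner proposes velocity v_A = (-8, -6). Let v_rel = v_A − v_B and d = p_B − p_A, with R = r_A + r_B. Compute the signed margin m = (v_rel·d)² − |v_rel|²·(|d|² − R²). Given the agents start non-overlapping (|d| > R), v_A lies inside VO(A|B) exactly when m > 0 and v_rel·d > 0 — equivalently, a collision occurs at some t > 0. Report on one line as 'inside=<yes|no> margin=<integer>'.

d = (10, 16),  |d|² = 356;  R = 2+2 = 4,  c = 356−4² = 340
v_rel = (-4, -5),  |v_rel|² = 41;  v_rel·d = (-4)·(10) + (-5)·(16) = -120
41·t² + 240·t + 340 = 0  ⇒  m = (-120)² − 41·340 = 460
m = 460 > 0,  v_rel·d = -120 < 0  ⇒  outside

inside=no margin=460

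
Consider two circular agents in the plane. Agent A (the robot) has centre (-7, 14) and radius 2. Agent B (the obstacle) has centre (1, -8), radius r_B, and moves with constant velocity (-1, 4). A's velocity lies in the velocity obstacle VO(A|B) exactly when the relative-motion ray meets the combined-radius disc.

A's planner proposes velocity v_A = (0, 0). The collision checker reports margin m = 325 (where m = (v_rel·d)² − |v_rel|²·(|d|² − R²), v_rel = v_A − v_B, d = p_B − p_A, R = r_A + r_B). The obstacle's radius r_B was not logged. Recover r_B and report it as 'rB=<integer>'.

m = 325
d = (8, -22);  v_rel = (1, -4),  |v_rel|² = 17
v_rel×d = (1)·(-22) − (-4)·(8) = 10
since m = R²·17 − 10²:  R² = (100 + 325) / 17 = 25
R = √25 = 5  ⇒  r_B = 5 − 2 = 3

rB=3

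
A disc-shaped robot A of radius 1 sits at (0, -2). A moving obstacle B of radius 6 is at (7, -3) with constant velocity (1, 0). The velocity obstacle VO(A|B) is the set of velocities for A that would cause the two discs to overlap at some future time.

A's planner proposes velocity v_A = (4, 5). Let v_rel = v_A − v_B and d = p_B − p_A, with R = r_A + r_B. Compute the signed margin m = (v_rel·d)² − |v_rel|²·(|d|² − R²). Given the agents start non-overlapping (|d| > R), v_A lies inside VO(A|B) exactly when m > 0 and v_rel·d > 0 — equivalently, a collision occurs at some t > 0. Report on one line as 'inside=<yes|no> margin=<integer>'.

d = (7, -1),  |d|² = 50;  R = 1+6 = 7,  c = 50−7² = 1
v_rel = (3, 5),  |v_rel|² = 34;  v_rel·d = (3)·(7) + (5)·(-1) = 16
34·t² − 32·t + 1 = 0  ⇒  m = 16² − 34·1 = 222
m = 222 > 0,  v_rel·d = 16 > 0  ⇒  inside

inside=yes margin=222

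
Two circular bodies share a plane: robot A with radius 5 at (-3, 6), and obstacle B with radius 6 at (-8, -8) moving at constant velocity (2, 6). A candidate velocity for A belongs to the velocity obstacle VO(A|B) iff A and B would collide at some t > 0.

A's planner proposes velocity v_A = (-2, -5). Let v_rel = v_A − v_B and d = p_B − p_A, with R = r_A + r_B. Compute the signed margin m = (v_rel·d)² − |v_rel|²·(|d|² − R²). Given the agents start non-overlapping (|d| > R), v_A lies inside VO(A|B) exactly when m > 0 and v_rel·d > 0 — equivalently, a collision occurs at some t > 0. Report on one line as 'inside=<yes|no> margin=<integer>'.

d = (-5, -14),  |d|² = 221;  R = 5+6 = 11,  c = 221−11² = 100
v_rel = (-4, -11),  |v_rel|² = 137;  v_rel·d = (-4)·(-5) + (-11)·(-14) = 174
137·t² − 348·t + 100 = 0  ⇒  m = 174² − 137·100 = 16576
m = 16576 > 0,  v_rel·d = 174 > 0  ⇒  inside

inside=yes margin=16576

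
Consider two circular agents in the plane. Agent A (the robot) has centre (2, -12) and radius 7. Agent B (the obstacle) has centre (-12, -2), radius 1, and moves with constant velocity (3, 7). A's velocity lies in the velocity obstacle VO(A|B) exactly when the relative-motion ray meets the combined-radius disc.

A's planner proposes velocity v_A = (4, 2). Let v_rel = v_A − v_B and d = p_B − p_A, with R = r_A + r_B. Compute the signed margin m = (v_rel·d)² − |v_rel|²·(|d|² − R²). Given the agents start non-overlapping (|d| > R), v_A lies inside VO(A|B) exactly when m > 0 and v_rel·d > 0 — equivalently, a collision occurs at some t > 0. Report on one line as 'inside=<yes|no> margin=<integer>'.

d = (-14, 10),  |d|² = 296;  R = 7+1 = 8,  c = 296−8² = 232
v_rel = (1, -5),  |v_rel|² = 26;  v_rel·d = (1)·(-14) + (-5)·(10) = -64
26·t² + 128·t + 232 = 0  ⇒  m = (-64)² − 26·232 = -1936
m = -1936 < 0,  v_rel·d = -64 < 0  ⇒  outside

inside=no margin=-1936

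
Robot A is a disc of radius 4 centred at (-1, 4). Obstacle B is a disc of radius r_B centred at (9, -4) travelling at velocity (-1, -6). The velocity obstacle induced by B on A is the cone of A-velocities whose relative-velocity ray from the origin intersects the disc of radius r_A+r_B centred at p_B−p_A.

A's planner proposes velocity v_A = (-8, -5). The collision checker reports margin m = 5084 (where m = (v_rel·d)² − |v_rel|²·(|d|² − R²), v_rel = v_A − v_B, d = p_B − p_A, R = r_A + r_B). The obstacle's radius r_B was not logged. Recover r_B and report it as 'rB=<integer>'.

m = 5084
d = (10, -8);  v_rel = (-7, 1),  |v_rel|² = 50
v_rel×d = (-7)·(-8) − (1)·(10) = 46
since m = R²·50 − 46²:  R² = (2116 + 5084) / 50 = 144
R = √144 = 12  ⇒  r_B = 12 − 4 = 8

rB=8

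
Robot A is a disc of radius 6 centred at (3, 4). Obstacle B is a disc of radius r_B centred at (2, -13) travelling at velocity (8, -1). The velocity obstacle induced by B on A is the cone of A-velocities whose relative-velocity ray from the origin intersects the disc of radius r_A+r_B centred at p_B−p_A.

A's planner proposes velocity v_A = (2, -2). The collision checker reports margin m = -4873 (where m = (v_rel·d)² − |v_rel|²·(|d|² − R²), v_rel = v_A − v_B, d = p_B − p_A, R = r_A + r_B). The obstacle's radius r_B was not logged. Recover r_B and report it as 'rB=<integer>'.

m = -4873
d = (-1, -17);  v_rel = (-6, -1),  |v_rel|² = 37
v_rel×d = (-6)·(-17) − (-1)·(-1) = 101
since m = R²·37 − 101²:  R² = (10201 + -4873) / 37 = 144
R = √144 = 12  ⇒  r_B = 12 − 6 = 6

rB=6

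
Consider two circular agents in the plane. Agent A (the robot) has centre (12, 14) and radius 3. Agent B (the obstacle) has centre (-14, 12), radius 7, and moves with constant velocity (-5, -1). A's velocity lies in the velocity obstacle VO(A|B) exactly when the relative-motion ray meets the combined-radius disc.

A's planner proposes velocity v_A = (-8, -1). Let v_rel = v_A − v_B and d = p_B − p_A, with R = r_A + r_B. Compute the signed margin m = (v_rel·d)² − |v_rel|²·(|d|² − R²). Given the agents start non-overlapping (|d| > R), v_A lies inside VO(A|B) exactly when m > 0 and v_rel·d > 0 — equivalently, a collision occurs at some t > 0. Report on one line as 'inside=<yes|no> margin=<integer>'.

d = (-26, -2),  |d|² = 680;  R = 3+7 = 10,  c = 680−10² = 580
v_rel = (-3, 0),  |v_rel|² = 9;  v_rel·d = (-3)·(-26) + (0)·(-2) = 78
9·t² − 156·t + 580 = 0  ⇒  m = 78² − 9·580 = 864
m = 864 > 0,  v_rel·d = 78 > 0  ⇒  inside

inside=yes margin=864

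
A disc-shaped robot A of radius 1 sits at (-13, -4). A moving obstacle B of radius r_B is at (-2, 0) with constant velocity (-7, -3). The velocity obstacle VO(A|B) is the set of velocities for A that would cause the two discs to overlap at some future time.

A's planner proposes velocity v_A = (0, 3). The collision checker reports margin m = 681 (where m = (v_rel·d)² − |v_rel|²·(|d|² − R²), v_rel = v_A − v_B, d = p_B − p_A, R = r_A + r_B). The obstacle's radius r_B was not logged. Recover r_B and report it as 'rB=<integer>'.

m = 681
d = (11, 4);  v_rel = (7, 6),  |v_rel|² = 85
v_rel×d = (7)·(4) − (6)·(11) = -38
since m = R²·85 − (-38)²:  R² = (1444 + 681) / 85 = 25
R = √25 = 5  ⇒  r_B = 5 − 1 = 4

rB=4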